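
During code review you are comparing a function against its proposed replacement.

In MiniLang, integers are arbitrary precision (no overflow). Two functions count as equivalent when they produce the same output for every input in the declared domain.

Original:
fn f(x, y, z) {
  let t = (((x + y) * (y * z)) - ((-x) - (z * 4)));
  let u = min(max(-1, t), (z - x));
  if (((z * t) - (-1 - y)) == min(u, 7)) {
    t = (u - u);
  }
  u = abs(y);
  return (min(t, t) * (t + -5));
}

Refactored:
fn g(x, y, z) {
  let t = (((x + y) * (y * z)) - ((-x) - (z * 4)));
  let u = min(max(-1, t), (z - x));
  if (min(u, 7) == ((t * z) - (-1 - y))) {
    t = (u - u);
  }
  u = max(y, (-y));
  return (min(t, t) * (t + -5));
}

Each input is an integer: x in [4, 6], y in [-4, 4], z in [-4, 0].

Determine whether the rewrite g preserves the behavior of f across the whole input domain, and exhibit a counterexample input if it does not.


Changes here: min/max/abs usage differs; the full 135-point sweep finds no disagreement.
verdict: equivalent


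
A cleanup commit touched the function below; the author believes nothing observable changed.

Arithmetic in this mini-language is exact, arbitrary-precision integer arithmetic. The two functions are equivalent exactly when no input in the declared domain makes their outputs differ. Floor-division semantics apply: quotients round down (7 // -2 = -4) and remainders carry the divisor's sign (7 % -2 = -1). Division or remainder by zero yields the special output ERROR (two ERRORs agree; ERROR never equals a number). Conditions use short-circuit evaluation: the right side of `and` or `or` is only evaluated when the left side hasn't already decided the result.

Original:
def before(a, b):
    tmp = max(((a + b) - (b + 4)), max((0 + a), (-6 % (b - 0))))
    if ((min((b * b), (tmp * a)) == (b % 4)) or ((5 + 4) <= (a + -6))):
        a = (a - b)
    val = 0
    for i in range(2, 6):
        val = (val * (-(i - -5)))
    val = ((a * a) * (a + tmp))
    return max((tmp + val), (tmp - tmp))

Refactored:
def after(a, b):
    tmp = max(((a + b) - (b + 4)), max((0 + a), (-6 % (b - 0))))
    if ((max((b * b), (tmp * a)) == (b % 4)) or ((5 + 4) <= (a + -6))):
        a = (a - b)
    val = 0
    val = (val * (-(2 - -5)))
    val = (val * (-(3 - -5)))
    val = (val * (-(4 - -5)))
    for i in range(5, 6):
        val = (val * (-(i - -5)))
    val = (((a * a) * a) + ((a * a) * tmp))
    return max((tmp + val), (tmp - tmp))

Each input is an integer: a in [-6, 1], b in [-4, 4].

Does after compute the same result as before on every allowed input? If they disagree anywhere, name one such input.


At a=0, b=-4: before gives 64, after gives 0.
verdict: not equivalent; witness: a=0, b=-4


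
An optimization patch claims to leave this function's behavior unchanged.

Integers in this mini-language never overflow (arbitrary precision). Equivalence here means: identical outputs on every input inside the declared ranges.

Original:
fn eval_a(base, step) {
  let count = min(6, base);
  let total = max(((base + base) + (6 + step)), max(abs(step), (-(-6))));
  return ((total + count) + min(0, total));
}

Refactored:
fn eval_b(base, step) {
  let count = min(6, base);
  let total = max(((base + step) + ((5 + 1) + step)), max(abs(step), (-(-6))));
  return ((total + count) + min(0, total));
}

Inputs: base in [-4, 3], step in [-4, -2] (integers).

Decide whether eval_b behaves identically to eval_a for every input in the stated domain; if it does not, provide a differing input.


The rewrite breaks on base=2, step=-3, where the results are 9 and 8.
eval_a: count=2, then total=7, then returns 9
eval_b: count=2, then total=6, then returns 8
verdict: not equivalent; witness: base=2, step=-3


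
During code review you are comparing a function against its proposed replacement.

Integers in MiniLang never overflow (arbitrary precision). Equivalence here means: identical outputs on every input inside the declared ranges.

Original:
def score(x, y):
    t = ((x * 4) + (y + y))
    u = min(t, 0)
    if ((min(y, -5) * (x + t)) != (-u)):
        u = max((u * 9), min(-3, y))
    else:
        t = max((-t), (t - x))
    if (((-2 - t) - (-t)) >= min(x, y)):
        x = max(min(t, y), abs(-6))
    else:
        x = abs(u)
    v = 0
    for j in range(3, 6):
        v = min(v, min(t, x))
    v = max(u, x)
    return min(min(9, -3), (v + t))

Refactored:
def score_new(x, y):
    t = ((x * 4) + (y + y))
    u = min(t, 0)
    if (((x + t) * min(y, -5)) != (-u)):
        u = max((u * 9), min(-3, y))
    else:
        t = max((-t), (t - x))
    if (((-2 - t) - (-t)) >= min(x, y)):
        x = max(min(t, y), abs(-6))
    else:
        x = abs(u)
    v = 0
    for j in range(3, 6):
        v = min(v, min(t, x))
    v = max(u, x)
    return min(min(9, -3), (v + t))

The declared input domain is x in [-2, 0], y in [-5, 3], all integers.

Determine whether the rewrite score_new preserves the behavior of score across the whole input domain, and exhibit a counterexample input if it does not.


Side by side, the visible changes include: same computation, different form.
Tracing x=0, y=0: score: t = 0; u = 0; ((min(y, -5) * (x + t)) != (-u)) -> false; t = 0; (((-2 - t) - (-t)) >= min(x, y)) -> false; x = 0; v = 0; [j=3]; v = 0; [j=4]; v = 0; [j=5]; v = 0; v = 0; return -3 | score_new: t = 0; u = 0; (((x + t) * min(y, -5)) != (-u)) -> false; t = 0; (((-2 - t) - (-t)) >= min(x, y)) -> false; x = 0; v = 0; [j=3]; v = 0; [j=4]; v = 0; [j=5]; v = 0; v = 0; return -3 — matching result -3.
Across all 27 domain points the two functions coincide.
verdict: equivalent


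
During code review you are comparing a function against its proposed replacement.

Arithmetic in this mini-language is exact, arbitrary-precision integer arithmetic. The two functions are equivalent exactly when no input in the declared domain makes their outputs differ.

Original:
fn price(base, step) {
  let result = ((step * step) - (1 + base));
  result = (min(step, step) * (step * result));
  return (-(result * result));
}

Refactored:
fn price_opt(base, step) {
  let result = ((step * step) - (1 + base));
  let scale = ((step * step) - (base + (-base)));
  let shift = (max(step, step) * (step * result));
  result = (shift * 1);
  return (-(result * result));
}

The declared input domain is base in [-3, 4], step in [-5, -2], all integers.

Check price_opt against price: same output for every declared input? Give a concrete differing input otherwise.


Equivalent. Although `min(step, step)` became `max(step, step)`, no input in the stated domain can expose it.
Sweeping the whole domain (32 inputs) finds no disagreement.
One worked example (base=2, step=-3) — price: result becomes 6; next result becomes 54; next final value -2916; price_opt: result becomes 6; next scale becomes 9; next shift becomes 54; next result becomes 54; next final value -2916; agreement on -2916.
verdict: equivalent


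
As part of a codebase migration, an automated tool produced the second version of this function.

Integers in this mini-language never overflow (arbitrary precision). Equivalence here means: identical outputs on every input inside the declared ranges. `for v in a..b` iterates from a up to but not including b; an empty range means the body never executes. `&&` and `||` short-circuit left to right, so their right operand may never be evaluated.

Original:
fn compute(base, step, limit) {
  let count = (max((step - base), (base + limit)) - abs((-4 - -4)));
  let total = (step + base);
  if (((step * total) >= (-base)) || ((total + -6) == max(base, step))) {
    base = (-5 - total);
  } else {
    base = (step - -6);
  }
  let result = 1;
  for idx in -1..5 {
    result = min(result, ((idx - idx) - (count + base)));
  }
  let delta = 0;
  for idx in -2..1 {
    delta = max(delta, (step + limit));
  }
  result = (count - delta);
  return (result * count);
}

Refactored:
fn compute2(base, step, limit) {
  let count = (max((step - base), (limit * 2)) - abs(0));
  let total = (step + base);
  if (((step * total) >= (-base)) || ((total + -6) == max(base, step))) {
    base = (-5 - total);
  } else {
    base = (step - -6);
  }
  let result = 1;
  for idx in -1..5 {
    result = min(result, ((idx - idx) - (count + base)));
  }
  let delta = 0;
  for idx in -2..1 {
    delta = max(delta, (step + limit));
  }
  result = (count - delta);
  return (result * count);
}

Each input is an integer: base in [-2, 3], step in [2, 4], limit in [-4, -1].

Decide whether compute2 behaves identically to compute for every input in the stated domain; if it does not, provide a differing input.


Try base=3, step=2, limit=-3.
compute: count = 0; total = 5; (((step * total) >= (-base)) || ((total + -6) == max(base, step))) -> true; base = -10; result = 1; [idx=-1]; result = 1; [idx=0]; result = 1; [idx=1]; result = 1; [idx=2]; result = 1; [idx=3]; result = 1; [idx=4]; result = 1; delta = 0; [idx=-2]; delta = 0; [idx=-1]; delta = 0; [idx=0]; delta = 0; result = 0; return 0
compute2: count = -1; total = 5; (((step * total) >= (-base)) || ((total + -6) == max(base, step))) -> true; base = -10; result = 1; [idx=-1]; result = 1; [idx=0]; result = 1; [idx=1]; result = 1; [idx=2]; result = 1; [idx=3]; result = 1; [idx=4]; result = 1; delta = 0; [idx=-2]; delta = 0; [idx=-1]; delta = 0; [idx=0]; delta = 0; result = -1; return 1
0 vs 1 — the two versions disagree here.
verdict: not equivalent; witness: base=3, step=2, limit=-3


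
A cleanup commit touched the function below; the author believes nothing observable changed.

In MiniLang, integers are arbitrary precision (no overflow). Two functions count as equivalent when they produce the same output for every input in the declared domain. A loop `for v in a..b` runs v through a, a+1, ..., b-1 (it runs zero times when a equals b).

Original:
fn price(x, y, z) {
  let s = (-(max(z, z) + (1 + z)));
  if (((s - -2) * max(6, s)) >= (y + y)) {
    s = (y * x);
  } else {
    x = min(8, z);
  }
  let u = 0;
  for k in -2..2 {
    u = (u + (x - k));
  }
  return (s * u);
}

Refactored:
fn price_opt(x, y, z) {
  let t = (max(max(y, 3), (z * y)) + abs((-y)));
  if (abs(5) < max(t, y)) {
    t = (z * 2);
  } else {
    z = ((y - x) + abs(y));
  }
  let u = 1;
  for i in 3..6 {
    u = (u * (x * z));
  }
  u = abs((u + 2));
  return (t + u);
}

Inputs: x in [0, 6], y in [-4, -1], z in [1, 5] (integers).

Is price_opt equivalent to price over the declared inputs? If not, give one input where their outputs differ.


The rewrite breaks on x=0, y=-4, z=1, where the results are 0 and 4.
price: s becomes -3; next (((s - -2) * max(6, s)) >= (y + y)) evaluates to true; next s becomes 0; next u becomes 0; next at k=-2:; next u becomes 2; next at k=-1:; next u becomes 3; next at k=0:; next u becomes 3; next at k=1:; next u becomes 2; next final value 0
price_opt: t becomes 7; next (abs(5) < max(t, y)) evaluates to true; next t becomes 2; next u becomes 1; next at i=3:; next u becomes 0; next at i=4:; next u becomes 0; next at i=5:; next u becomes 0; next u becomes 2; next final value 4
verdict: not equivalent; witness: x=0, y=-4, z=1


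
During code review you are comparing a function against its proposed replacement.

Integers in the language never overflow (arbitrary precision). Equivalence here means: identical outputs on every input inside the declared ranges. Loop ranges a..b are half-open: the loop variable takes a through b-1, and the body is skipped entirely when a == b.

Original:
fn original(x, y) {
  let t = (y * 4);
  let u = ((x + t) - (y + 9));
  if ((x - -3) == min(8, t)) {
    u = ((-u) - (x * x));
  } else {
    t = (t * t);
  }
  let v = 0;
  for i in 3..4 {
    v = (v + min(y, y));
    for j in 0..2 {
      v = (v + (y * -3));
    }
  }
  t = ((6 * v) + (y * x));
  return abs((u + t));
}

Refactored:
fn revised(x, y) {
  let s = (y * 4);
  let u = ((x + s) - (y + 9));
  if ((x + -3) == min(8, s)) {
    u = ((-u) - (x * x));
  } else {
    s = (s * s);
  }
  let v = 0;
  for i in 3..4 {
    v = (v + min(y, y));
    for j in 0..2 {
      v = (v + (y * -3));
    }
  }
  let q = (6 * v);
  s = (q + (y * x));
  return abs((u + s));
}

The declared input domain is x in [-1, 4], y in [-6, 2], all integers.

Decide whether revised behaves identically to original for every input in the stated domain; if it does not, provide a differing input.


Input x=-1, y=-1: 18 from original versus 43 from revised.
verdict: not equivalent; witness: x=-1, y=-1


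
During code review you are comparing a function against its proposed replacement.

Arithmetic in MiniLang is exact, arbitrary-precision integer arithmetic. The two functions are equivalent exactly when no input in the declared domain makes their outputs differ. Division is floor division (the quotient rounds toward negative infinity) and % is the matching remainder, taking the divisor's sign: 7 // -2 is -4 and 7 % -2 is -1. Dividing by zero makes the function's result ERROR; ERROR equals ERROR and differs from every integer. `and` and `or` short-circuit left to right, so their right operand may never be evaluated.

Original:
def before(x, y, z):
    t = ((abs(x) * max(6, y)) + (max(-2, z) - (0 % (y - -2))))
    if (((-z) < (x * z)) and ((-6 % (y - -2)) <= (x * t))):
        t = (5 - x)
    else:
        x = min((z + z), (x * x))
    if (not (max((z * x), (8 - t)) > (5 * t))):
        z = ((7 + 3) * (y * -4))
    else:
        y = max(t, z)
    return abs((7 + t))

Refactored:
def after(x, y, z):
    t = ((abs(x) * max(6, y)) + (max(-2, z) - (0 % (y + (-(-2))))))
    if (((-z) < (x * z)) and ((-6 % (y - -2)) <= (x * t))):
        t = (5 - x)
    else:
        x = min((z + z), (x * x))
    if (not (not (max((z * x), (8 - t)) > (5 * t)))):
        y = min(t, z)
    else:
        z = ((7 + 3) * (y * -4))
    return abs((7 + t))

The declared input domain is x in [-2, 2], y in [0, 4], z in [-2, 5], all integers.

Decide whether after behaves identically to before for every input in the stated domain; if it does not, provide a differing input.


The suspicious edit (`max(t, z)` became `min(t, z)`) never changes the result for any input inside the declared domain.
As a probe, take x=0, y=0, z=-1: before runs t := -1 | (((-z) < (x * z)) and ((-6 % (y - -2)) <= (x * t))): false | x := -2 | (not (max((z * x), (8 - t)) > (5 * t))): false | y := -1 | result 6; after runs t := -1 | (((-z) < (x * z)) and ((-6 % (y - -2)) <= (x * t))): false | x := -2 | (not (not (max((z * x), (8 - t)) > (5 * t)))): true | y := -1 | result 6; both end at 6.
An exhaustive pass over the 200 declared inputs shows identical outputs.
verdict: equivalent


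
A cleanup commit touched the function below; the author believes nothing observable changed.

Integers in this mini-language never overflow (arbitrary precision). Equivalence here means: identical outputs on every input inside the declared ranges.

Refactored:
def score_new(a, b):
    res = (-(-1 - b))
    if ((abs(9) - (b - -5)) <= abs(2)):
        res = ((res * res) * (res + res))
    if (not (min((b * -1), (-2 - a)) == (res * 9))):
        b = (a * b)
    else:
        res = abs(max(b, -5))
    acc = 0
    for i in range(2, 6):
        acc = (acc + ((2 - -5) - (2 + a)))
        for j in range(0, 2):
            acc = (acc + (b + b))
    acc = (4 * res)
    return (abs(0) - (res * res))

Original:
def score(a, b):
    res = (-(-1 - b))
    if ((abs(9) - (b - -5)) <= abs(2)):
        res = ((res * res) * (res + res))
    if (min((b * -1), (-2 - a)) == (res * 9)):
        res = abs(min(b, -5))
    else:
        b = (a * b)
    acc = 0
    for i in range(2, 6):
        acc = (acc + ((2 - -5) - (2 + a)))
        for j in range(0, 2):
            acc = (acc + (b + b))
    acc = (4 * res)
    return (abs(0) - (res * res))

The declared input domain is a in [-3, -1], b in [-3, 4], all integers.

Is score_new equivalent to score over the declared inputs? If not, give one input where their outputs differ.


a=-2, b=-1 yields -25 from score but -1 from score_new.
verdict: not equivalent; witness: a=-2, b=-1


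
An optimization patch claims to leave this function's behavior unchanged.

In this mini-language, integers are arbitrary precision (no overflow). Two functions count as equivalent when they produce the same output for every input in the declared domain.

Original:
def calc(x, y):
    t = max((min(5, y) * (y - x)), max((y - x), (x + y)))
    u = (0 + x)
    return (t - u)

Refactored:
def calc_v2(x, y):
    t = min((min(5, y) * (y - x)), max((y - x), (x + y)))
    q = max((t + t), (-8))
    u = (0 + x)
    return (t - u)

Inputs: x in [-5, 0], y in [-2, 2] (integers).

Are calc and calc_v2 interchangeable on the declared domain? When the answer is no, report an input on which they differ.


At x=-5, y=-2: calc gives 8, calc_v2 gives -1.
verdict: not equivalent; witness: x=-5, y=-2


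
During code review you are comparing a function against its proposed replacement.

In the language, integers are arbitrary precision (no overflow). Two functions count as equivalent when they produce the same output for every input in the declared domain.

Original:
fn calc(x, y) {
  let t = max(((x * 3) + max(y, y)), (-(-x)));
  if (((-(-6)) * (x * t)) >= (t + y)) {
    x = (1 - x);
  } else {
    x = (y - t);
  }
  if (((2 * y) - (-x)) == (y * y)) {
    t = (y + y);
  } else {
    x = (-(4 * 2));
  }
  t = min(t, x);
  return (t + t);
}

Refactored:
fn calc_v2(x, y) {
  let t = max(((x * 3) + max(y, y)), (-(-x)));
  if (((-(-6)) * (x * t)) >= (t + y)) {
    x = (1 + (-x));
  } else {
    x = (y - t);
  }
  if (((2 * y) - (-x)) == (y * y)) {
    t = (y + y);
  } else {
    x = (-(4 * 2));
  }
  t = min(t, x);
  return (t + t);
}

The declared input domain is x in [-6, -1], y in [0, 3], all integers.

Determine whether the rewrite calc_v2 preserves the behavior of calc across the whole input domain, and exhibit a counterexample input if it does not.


Behavior is preserved: although arithmetic usage differs, the outputs never diverge.
As a probe, take x=-1, y=1: calc runs t = -1; (((-(-6)) * (x * t)) >= (t + y)) -> true; x = 2; (((2 * y) - (-x)) == (y * y)) -> false; x = -8; t = -8; return -16; calc_v2 runs t = -1; (((-(-6)) * (x * t)) >= (t + y)) -> true; x = 2; (((2 * y) - (-x)) == (y * y)) -> false; x = -8; t = -8; return -16; both end at -16.
An exhaustive pass over the 24 declared inputs shows identical outputs.
verdict: equivalent


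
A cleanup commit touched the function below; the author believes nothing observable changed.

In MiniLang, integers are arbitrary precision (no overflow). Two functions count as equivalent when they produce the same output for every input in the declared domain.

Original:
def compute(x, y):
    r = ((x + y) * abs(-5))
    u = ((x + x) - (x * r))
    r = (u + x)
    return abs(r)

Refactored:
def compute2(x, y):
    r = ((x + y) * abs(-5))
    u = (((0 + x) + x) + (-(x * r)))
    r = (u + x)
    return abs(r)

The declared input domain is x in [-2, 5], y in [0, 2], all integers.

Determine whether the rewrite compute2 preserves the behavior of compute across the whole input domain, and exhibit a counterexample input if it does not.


Side by side, the visible changes include: constant usage differs, arithmetic usage differs.
Spot check at x=2, y=2 — compute: r becomes 20; next u becomes -36; next r becomes -34; next final value 34. compute2: r becomes 20; next u becomes -36; next r becomes -34; next final value 34. Both give 34.
Checked all 24 inputs in the declared domain: the outputs agree on every one.
verdict: equivalent


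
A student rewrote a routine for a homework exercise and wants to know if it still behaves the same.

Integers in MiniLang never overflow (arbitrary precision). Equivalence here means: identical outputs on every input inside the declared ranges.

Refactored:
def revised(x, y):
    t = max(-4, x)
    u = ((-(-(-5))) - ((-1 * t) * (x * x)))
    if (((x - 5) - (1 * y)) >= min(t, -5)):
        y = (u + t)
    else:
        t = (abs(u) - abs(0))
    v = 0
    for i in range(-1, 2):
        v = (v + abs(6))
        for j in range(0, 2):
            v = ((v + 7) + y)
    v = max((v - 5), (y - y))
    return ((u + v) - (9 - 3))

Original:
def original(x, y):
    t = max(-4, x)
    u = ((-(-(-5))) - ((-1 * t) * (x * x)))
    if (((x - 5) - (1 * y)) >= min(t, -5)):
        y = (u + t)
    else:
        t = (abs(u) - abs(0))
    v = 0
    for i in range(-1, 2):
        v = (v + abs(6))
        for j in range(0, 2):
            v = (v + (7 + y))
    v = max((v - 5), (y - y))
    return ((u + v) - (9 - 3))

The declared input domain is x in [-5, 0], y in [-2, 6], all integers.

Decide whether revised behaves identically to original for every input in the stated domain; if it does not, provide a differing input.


Comparing the listings, the differences include: same computation, different form.
One worked example (x=-5, y=2) — original: t=-4, then u=-105, then (((x - 5) - (1 * y)) >= min(t, -5)) is false, then t=105, then v=0, then (i=-1), then v=6, then (j=0), then v=15, then (j=1), then v=24, then (i=0), then v=30, then (j=0), then v=39, then (j=1), then v=48, then (i=1), then v=54, then (j=0), then v=63, then (j=1), then v=72, then v=67, then returns -44; revised: t=-4, then u=-105, then (((x - 5) - (1 * y)) >= min(t, -5)) is false, then t=105, then v=0, then (i=-1), then v=6, then (j=0), then v=15, then (j=1), then v=24, then (i=0), then v=30, then (j=0), then v=39, then (j=1), then v=48, then (i=1), then v=54, then (j=0), then v=63, then (j=1), then v=72, then v=67, then returns -44; agreement on -44.
Checked all 54 inputs in the declared domain: the outputs agree on every one.
verdict: equivalent


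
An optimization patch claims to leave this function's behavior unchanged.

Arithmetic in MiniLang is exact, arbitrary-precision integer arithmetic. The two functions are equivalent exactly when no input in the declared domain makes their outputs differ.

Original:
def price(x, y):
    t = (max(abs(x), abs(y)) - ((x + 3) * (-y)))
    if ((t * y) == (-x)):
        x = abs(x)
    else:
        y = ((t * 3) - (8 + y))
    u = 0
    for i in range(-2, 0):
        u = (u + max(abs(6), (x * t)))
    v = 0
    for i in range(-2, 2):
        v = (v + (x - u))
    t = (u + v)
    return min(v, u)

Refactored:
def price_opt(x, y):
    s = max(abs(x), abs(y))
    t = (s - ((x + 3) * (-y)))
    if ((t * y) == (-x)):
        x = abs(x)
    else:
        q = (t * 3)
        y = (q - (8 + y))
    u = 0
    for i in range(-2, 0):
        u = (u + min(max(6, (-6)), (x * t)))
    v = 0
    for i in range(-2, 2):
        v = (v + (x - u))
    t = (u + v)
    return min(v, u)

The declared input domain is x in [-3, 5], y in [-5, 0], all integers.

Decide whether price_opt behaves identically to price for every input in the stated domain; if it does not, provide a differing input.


There is a counterexample at x=-3, y=-5: -60 on one side, -30 on the other.
price: t=5, then ((t * y) == (-x)) is false, then y=12, then u=0, then (i=-2), then u=6, then (i=-1), then u=12, then v=0, then (i=-2), then v=-15, then (i=-1), then v=-30, then (i=0), then v=-45, then (i=1), then v=-60, then t=-48, then returns -60
price_opt: s=5, then t=5, then ((t * y) == (-x)) is false, then q=15, then y=12, then u=0, then (i=-2), then u=-15, then (i=-1), then u=-30, then v=0, then (i=-2), then v=27, then (i=-1), then v=54, then (i=0), then v=81, then (i=1), then v=108, then t=78, then returns -30
verdict: not equivalent; witness: x=-3, y=-5


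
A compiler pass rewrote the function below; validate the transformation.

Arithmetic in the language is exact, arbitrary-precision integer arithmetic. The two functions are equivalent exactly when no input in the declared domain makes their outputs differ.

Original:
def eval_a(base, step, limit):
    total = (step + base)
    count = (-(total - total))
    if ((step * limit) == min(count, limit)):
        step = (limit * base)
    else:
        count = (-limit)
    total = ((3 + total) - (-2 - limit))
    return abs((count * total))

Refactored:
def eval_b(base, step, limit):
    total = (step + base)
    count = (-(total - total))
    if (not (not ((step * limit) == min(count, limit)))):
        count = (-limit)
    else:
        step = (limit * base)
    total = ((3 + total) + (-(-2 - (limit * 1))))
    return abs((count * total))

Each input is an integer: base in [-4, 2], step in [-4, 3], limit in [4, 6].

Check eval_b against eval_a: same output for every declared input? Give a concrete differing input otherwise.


At base=-4, step=-4, limit=4: eval_a gives 4, eval_b gives 0.
verdict: not equivalent; witness: base=-4, step=-4, limit=4


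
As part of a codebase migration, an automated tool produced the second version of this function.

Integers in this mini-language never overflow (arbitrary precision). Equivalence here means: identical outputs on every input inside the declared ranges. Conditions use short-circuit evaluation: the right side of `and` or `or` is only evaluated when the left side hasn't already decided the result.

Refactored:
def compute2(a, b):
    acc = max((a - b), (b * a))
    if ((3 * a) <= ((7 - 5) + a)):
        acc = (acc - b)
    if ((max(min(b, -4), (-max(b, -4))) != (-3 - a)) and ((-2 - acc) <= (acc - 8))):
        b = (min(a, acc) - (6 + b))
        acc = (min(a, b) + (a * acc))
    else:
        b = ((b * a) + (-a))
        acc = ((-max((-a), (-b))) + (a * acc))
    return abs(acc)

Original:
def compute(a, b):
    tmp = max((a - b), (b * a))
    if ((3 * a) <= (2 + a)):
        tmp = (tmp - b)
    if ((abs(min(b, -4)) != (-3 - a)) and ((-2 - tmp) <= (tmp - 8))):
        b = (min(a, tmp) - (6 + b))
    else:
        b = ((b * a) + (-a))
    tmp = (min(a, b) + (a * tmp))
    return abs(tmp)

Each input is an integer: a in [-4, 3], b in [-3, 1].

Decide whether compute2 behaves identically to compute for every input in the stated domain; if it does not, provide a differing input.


There is a counterexample at a=-4, b=-1: 29 on one side, 24 on the other.
compute: tmp=4, then ((3 * a) <= (2 + a)) is true, then tmp=5, then ((abs(min(b, -4)) != (-3 - a)) and ((-2 - tmp) <= (tmp - 8))) is true, then b=-9, then tmp=-29, then returns 29
compute2: acc=4, then ((3 * a) <= ((7 - 5) + a)) is true, then acc=5, then ((max(min(b, -4), (-max(b, -4))) != (-3 - a)) and ((-2 - acc) <= (acc - 8))) is false, then b=8, then acc=-24, then returns 24
verdict: not equivalent; witness: a=-4, b=-1


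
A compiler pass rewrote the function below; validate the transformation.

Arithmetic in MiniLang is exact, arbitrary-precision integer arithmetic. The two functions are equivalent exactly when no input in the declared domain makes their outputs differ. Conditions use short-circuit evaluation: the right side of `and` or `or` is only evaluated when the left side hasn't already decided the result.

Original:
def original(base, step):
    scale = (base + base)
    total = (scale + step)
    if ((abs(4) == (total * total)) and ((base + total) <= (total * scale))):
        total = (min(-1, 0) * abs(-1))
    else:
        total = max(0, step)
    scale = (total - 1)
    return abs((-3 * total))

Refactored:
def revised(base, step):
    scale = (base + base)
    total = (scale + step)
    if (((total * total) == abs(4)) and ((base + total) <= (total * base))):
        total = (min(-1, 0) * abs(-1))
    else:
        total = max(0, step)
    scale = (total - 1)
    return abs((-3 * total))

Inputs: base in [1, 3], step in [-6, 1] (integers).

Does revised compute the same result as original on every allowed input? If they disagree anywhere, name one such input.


These are not equivalent — on base=1, step=0 the outputs split (3 vs 0).
original: scale=2, then total=2, then ((abs(4) == (total * total)) and ((base + total) <= (total * scale))) is true, then total=-1, then scale=-2, then returns 3
revised: scale=2, then total=2, then (((total * total) == abs(4)) and ((base + total) <= (total * base))) is false, then total=0, then scale=-1, then returns 0
verdict: not equivalent; witness: base=1, step=0


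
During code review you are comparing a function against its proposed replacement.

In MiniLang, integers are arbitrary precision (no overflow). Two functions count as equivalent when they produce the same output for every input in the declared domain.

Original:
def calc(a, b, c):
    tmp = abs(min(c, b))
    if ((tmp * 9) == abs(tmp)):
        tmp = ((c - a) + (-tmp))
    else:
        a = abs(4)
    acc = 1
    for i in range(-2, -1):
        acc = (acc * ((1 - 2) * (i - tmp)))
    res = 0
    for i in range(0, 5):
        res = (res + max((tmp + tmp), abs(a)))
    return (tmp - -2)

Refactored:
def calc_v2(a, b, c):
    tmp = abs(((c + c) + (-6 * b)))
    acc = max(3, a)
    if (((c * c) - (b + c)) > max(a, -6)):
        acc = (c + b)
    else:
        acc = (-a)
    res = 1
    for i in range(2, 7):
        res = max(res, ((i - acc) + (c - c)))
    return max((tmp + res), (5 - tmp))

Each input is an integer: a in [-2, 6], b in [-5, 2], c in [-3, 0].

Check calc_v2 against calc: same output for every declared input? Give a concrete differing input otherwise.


At a=-2, b=-5, c=-3: calc gives 7, calc_v2 gives 38.
verdict: not equivalent; witness: a=-2, b=-5, c=-3


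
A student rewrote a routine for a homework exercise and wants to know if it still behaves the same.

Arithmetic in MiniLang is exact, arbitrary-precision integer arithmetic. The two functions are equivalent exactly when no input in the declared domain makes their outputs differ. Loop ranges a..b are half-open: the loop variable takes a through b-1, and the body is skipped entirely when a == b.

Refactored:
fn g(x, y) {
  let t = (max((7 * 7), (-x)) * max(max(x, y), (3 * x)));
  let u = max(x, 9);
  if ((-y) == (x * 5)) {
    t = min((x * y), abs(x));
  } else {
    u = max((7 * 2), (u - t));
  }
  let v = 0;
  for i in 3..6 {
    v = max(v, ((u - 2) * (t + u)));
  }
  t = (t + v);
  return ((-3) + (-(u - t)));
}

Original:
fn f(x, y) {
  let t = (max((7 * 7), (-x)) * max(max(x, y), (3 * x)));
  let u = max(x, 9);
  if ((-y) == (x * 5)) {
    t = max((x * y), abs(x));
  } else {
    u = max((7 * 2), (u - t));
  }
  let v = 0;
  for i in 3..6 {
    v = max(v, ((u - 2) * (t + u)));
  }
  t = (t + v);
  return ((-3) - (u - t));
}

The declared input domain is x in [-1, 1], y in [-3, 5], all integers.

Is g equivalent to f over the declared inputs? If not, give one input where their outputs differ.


Take x=-1, y=5.
f: t = 245; u = 9; ((-y) == (x * 5)) -> true; t = 1; v = 0; [i=3]; v = 70; [i=4]; v = 70; [i=5]; v = 70; t = 71; return 59
g: t = 245; u = 9; ((-y) == (x * 5)) -> true; t = -5; v = 0; [i=3]; v = 28; [i=4]; v = 28; [i=5]; v = 28; t = 23; return 11
59 vs 11 — the two versions disagree here.
verdict: not equivalent; witness: x=-1, y=5


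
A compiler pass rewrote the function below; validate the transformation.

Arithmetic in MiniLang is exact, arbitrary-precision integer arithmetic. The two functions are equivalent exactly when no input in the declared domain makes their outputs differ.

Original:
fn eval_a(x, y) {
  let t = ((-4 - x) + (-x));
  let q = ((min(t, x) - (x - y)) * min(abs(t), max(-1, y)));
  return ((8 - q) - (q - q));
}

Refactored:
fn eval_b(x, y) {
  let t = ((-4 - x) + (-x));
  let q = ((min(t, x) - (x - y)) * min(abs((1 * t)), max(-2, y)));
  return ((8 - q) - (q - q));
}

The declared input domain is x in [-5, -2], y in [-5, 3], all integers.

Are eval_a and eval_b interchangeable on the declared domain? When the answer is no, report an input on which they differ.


Consider the input x=-5, y=-5.
eval_a: t := 6 | q := 5 | result 3
eval_b: t := 6 | q := 10 | result -2
3 != -2, so the rewrite changes behavior.
verdict: not equivalent; witness: x=-5, y=-5


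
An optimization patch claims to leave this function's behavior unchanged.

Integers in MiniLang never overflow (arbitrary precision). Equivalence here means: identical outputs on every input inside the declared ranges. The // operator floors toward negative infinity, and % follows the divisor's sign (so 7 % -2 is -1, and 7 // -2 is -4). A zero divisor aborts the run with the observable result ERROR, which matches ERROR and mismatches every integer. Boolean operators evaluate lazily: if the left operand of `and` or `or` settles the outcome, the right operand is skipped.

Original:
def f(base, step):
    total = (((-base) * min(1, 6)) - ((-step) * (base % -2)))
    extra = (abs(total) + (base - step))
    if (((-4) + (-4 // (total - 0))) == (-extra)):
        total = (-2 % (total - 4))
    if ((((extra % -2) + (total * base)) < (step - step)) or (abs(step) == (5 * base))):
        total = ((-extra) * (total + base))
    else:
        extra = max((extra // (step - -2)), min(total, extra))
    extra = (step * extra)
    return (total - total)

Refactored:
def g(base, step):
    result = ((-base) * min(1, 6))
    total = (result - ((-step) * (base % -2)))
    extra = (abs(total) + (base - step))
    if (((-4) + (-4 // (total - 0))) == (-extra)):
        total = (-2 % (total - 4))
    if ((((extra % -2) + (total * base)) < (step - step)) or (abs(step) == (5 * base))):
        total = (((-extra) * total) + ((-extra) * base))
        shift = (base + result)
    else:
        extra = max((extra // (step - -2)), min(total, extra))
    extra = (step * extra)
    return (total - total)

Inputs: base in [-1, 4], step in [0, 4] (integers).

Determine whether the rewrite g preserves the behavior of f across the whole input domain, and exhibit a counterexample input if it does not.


This is a faithful refactor — statement counts differ, plus arithmetic usage differs, plus local variable names differ, but the computed results match everywhere.
Tracing base=3, step=4: f: total=-7, then extra=6, then (((-4) + (-4 // (total - 0))) == (-extra)) is false, then ((((extra % -2) + (total * base)) < (step - step)) or (abs(step) == (5 * base))) is true, then total=24, then extra=24, then returns 0 | g: result=-3, then total=-7, then extra=6, then (((-4) + (-4 // (total - 0))) == (-extra)) is false, then ((((extra % -2) + (total * base)) < (step - step)) or (abs(step) == (5 * base))) is true, then total=24, then shift=0, then extra=24, then returns 0 — matching result 0.
Sweeping the whole domain (30 inputs) finds no disagreement.
verdict: equivalent


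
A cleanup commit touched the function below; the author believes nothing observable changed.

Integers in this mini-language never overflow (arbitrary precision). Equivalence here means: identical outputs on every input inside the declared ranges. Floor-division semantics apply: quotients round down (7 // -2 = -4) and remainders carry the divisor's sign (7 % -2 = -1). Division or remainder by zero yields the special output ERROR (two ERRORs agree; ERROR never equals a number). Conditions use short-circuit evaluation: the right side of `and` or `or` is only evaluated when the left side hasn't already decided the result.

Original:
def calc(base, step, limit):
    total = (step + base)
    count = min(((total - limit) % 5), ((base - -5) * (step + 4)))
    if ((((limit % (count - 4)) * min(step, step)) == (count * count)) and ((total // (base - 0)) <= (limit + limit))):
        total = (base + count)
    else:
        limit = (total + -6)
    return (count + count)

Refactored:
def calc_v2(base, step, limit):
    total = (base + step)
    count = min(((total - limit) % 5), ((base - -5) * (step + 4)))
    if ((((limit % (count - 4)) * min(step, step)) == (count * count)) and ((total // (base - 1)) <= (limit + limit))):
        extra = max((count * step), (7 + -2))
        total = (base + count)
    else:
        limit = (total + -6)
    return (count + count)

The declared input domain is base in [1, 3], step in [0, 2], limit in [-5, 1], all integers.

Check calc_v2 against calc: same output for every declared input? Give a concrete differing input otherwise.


Take base=1, step=0, limit=-4.
calc: total becomes 1; next count becomes 0; next ((((limit % (count - 4)) * min(step, step)) == (count * count)) and ((total // (base - 0)) <= (limit + limit))) evaluates to false; next limit becomes -5; next final value 0
calc_v2: total becomes 1; next count becomes 0; next hits division by zero so the output is ERROR
0 and ERROR differ, so these are not the same function on this domain.
verdict: not equivalent; witness: base=1, step=0, limit=-4


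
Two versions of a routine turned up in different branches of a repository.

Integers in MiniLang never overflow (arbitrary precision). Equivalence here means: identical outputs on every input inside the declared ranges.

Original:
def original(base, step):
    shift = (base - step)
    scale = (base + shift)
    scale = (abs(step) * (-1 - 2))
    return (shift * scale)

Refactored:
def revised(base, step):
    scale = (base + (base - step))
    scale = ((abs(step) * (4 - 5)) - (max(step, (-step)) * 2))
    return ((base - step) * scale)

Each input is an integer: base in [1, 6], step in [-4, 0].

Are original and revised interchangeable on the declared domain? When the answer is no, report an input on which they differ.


The two versions differ — the changes include local variable names differ; statement counts differ; arithmetic usage differs; min/max/abs usage differs; constant usage differs.
Tracing base=5, step=-1: original: shift = 6; scale = 11; scale = -3; return -18 | revised: scale = 11; scale = -3; return -18 — matching result -18.
Checked all 30 inputs in the declared domain: the outputs agree on every one.
verdict: equivalent


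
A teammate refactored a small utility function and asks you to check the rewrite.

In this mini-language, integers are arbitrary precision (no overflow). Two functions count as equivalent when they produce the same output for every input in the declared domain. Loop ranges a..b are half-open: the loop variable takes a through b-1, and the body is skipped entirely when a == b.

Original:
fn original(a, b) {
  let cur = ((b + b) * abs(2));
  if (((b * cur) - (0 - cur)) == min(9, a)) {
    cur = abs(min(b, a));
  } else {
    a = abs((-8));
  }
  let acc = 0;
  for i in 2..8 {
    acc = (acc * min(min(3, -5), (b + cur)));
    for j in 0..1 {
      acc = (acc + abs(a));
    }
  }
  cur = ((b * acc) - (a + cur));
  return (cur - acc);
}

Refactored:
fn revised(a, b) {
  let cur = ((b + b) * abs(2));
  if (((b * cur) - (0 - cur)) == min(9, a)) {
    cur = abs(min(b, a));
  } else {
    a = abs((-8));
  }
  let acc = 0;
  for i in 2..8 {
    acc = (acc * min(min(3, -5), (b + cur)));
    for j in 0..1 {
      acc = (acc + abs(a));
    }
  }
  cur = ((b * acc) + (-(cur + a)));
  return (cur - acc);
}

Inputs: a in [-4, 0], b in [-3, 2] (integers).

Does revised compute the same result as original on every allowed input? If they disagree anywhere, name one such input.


Reading the diff, among the changes: arithmetic usage differs.
Tracing a=-2, b=-3: original: cur=-12, then (((b * cur) - (0 - cur)) == min(9, a)) is false, then a=8, then acc=0, then (i=2), then acc=0, then (j=0), then acc=8, then (i=3), then acc=-120, then (j=0), then acc=-112, then (i=4), then acc=1680, then (j=0), then acc=1688, then (i=5), then acc=-25320, then (j=0), then acc=-25312, then (i=6), then acc=379680, then (j=0), then acc=379688, then (i=7), then acc=-5695320, then (j=0), then acc=-5695312, then cur=17085940, then returns 22781252 | revised: cur=-12, then (((b * cur) - (0 - cur)) == min(9, a)) is false, then a=8, then acc=0, then (i=2), then acc=0, then (j=0), then acc=8, then (i=3), then acc=-120, then (j=0), then acc=-112, then (i=4), then acc=1680, then (j=0), then acc=1688, then (i=5), then acc=-25320, then (j=0), then acc=-25312, then (i=6), then acc=379680, then (j=0), then acc=379688, then (i=7), then acc=-5695320, then (j=0), then acc=-5695312, then cur=17085940, then returns 22781252 — matching result 22781252.
Every one of the 30 inputs gives matching results.
verdict: equivalent


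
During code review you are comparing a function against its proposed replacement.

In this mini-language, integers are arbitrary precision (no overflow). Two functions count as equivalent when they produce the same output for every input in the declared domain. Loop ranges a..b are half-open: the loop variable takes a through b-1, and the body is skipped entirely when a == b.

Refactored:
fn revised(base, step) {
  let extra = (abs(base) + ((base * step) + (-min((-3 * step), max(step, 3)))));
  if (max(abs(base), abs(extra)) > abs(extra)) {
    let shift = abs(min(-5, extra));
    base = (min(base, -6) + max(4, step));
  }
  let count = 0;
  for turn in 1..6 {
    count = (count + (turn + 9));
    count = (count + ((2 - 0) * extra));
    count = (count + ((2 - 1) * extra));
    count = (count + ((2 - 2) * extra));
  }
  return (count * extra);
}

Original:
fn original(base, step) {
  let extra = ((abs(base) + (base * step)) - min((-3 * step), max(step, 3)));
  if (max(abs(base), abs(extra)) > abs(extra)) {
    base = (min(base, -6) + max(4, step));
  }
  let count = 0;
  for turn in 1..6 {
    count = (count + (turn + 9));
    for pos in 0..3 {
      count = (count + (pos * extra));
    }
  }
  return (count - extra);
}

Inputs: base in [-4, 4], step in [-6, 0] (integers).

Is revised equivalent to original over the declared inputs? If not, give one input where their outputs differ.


Not equivalent: base=-4, step=-6 separates them (410 vs 10875).
original: extra = 25; (max(abs(base), abs(extra)) > abs(extra)) -> false; count = 0; [turn=1]; count = 10; [pos=0]; count = 10; [pos=1]; count = 35; [pos=2]; count = 85; [turn=2]; count = 96; [pos=0]; count = 96; [pos=1]; count = 121; [pos=2]; count = 171; [turn=3]; count = 183; [pos=0]; count = 183; [pos=1]; count = 208; [pos=2]; count = 258; [turn=4]; count = 271; [pos=0]; count = 271; [pos=1]; count = 296; [pos=2]; count = 346; [turn=5]; count = 360; [pos=0]; count = 360; [pos=1]; count = 385; [pos=2]; count = 435; return 410
revised: extra = 25; (max(abs(base), abs(extra)) > abs(extra)) -> false; count = 0; [turn=1]; count = 10; count = 60; count = 85; count = 85; [turn=2]; count = 96; count = 146; count = 171; count = 171; [turn=3]; count = 183; count = 233; count = 258; count = 258; [turn=4]; count = 271; count = 321; count = 346; count = 346; [turn=5]; count = 360; count = 410; count = 435; count = 435; return 10875
verdict: not equivalent; witness: base=-4, step=-6
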